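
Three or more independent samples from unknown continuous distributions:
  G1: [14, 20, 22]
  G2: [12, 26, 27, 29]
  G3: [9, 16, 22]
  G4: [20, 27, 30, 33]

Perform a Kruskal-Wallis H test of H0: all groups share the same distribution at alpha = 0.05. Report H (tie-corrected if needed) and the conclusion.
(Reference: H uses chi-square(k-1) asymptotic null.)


Step 1: Combine all N = 14 observations and assign midranks.
sorted (value, group, rank): (9,G3,1), (12,G2,2), (14,G1,3), (16,G3,4), (20,G1,5.5), (20,G4,5.5), (22,G1,7.5), (22,G3,7.5), (26,G2,9), (27,G2,10.5), (27,G4,10.5), (29,G2,12), (30,G4,13), (33,G4,14)
Step 2: Sum ranks within each group.
R_1 = 16 (n_1 = 3)
R_2 = 33.5 (n_2 = 4)
R_3 = 12.5 (n_3 = 3)
R_4 = 43 (n_4 = 4)
Step 3: H = 12/(N(N+1)) * sum(R_i^2/n_i) - 3(N+1)
     = 12/(14*15) * (16^2/3 + 33.5^2/4 + 12.5^2/3 + 43^2/4) - 3*15
     = 0.057143 * 880.229 - 45
     = 5.298810.
Step 4: Ties present; correction factor C = 1 - 18/(14^3 - 14) = 0.993407. Corrected H = 5.298810 / 0.993407 = 5.333979.
Step 5: Under H0, H ~ chi^2(3); p-value = 0.148913.
Step 6: alpha = 0.05. fail to reject H0.

H = 5.3340, df = 3, p = 0.148913, fail to reject H0.


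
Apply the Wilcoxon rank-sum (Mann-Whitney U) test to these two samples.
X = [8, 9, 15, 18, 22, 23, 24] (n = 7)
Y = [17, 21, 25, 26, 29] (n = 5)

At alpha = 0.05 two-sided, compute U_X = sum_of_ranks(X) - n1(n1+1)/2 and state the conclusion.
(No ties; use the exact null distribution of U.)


Step 1: Combine and sort all 12 observations; assign midranks.
sorted (value, group): (8,X), (9,X), (15,X), (17,Y), (18,X), (21,Y), (22,X), (23,X), (24,X), (25,Y), (26,Y), (29,Y)
ranks: 8->1, 9->2, 15->3, 17->4, 18->5, 21->6, 22->7, 23->8, 24->9, 25->10, 26->11, 29->12
Step 2: Rank sum for X: R1 = 1 + 2 + 3 + 5 + 7 + 8 + 9 = 35.
Step 3: U_X = R1 - n1(n1+1)/2 = 35 - 7*8/2 = 35 - 28 = 7.
       U_Y = n1*n2 - U_X = 35 - 7 = 28.
Step 4: No ties, so the exact null distribution of U (based on enumerating the C(12,7) = 792 equally likely rank assignments) gives the two-sided p-value.
Step 5: p-value = 0.106061; compare to alpha = 0.05. fail to reject H0.

U_X = 7, p = 0.106061, fail to reject H0 at alpha = 0.05.


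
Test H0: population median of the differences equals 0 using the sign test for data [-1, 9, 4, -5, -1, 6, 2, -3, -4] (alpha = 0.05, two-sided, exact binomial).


Step 1: Discard zero differences. Original n = 9; n_eff = number of nonzero differences = 9.
Nonzero differences (with sign): -1, +9, +4, -5, -1, +6, +2, -3, -4
Step 2: Count signs: positive = 4, negative = 5.
Step 3: Under H0: P(positive) = 0.5, so the number of positives S ~ Bin(9, 0.5).
Step 4: Two-sided exact p-value = sum of Bin(9,0.5) probabilities at or below the observed probability = 1.000000.
Step 5: alpha = 0.05. fail to reject H0.

n_eff = 9, pos = 4, neg = 5, p = 1.000000, fail to reject H0.


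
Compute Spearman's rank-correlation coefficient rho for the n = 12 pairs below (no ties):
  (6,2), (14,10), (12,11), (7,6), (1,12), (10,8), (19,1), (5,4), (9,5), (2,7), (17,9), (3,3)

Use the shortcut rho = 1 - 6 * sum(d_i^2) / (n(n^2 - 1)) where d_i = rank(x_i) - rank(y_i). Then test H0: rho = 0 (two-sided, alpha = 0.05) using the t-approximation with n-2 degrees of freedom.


Step 1: Rank x and y separately (midranks; no ties here).
rank(x): 6->5, 14->10, 12->9, 7->6, 1->1, 10->8, 19->12, 5->4, 9->7, 2->2, 17->11, 3->3
rank(y): 2->2, 10->10, 11->11, 6->6, 12->12, 8->8, 1->1, 4->4, 5->5, 7->7, 9->9, 3->3
Step 2: d_i = R_x(i) - R_y(i); compute d_i^2.
  (5-2)^2=9, (10-10)^2=0, (9-11)^2=4, (6-6)^2=0, (1-12)^2=121, (8-8)^2=0, (12-1)^2=121, (4-4)^2=0, (7-5)^2=4, (2-7)^2=25, (11-9)^2=4, (3-3)^2=0
sum(d^2) = 288.
Step 3: rho = 1 - 6*288 / (12*(12^2 - 1)) = 1 - 1728/1716 = -0.006993.
Step 4: Under H0, t = rho * sqrt((n-2)/(1-rho^2)) = -0.0221 ~ t(10).
Step 5: Two-sided p-value from the t-distribution with 10 df = 0.982792.
Step 6: alpha = 0.05. fail to reject H0.

rho = -0.0070, p = 0.982792, fail to reject H0 at alpha = 0.05.


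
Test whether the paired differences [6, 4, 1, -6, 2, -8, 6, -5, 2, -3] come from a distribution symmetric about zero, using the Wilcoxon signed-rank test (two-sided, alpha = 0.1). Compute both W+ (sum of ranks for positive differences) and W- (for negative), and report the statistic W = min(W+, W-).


Step 1: Drop any zero differences (none here) and take |d_i|.
|d| = [6, 4, 1, 6, 2, 8, 6, 5, 2, 3]
Step 2: Midrank |d_i| (ties get averaged ranks).
ranks: |6|->8, |4|->5, |1|->1, |6|->8, |2|->2.5, |8|->10, |6|->8, |5|->6, |2|->2.5, |3|->4
Step 3: Attach original signs; sum ranks with positive sign and with negative sign.
W+ = 8 + 5 + 1 + 2.5 + 8 + 2.5 = 27
W- = 8 + 10 + 6 + 4 = 28
(Check: W+ + W- = 55 should equal n(n+1)/2 = 55.)
Step 4: Test statistic W = min(W+, W-) = 27.
Step 5: Ties in |d|, so use the tie-corrected normal approximation.
        E[W] = n(n+1)/4 = 10*11/4 = 27.5.
        Tie groups: |d|=2 (t=2), |d|=6 (t=3); sum(t^3 - t) = 30.
        Var[W] = n(n+1)(2n+1)/24 - sum(t^3-t)/48 = 2310/24 - 30/48 = 95.625.
        z = (W - E[W]) / sqrt(Var[W]) = (27 - 27.5) / 9.7788 = -0.0511.
        Two-sided p = 2*Phi(z) = 0.959221.
Step 6: alpha = 0.1. fail to reject H0.

W+ = 27, W- = 28, W = min = 27, p = 0.959221, fail to reject H0.


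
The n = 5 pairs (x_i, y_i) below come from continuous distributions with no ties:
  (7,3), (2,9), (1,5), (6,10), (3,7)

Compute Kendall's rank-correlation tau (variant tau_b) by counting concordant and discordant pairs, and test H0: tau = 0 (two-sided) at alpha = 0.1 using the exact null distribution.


Step 1: Enumerate the 10 unordered pairs (i,j) with i<j and classify each by sign(x_j-x_i) * sign(y_j-y_i).
  (1,2):dx=-5,dy=+6->D; (1,3):dx=-6,dy=+2->D; (1,4):dx=-1,dy=+7->D; (1,5):dx=-4,dy=+4->D
  (2,3):dx=-1,dy=-4->C; (2,4):dx=+4,dy=+1->C; (2,5):dx=+1,dy=-2->D; (3,4):dx=+5,dy=+5->C
  (3,5):dx=+2,dy=+2->C; (4,5):dx=-3,dy=-3->C
Step 2: C = 5, D = 5, total pairs = 10.
Step 3: tau = (C - D)/(n(n-1)/2) = (5 - 5)/10 = 0.000000.
Step 4: Exact two-sided p-value (enumerate n! = 120 permutations of y under H0): p = 1.000000.
Step 5: alpha = 0.1. fail to reject H0.

tau_b = 0.0000 (C=5, D=5), p = 1.000000, fail to reject H0.


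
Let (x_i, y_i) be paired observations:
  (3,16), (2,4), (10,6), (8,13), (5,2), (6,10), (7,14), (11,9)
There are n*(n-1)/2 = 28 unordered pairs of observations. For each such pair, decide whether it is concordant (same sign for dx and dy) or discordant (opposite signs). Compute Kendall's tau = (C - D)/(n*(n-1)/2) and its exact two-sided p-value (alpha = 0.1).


Step 1: Enumerate the 28 unordered pairs (i,j) with i<j and classify each by sign(x_j-x_i) * sign(y_j-y_i).
  (1,2):dx=-1,dy=-12->C; (1,3):dx=+7,dy=-10->D; (1,4):dx=+5,dy=-3->D; (1,5):dx=+2,dy=-14->D
  (1,6):dx=+3,dy=-6->D; (1,7):dx=+4,dy=-2->D; (1,8):dx=+8,dy=-7->D; (2,3):dx=+8,dy=+2->C
  (2,4):dx=+6,dy=+9->C; (2,5):dx=+3,dy=-2->D; (2,6):dx=+4,dy=+6->C; (2,7):dx=+5,dy=+10->C
  (2,8):dx=+9,dy=+5->C; (3,4):dx=-2,dy=+7->D; (3,5):dx=-5,dy=-4->C; (3,6):dx=-4,dy=+4->D
  (3,7):dx=-3,dy=+8->D; (3,8):dx=+1,dy=+3->C; (4,5):dx=-3,dy=-11->C; (4,6):dx=-2,dy=-3->C
  (4,7):dx=-1,dy=+1->D; (4,8):dx=+3,dy=-4->D; (5,6):dx=+1,dy=+8->C; (5,7):dx=+2,dy=+12->C
  (5,8):dx=+6,dy=+7->C; (6,7):dx=+1,dy=+4->C; (6,8):dx=+5,dy=-1->D; (7,8):dx=+4,dy=-5->D
Step 2: C = 14, D = 14, total pairs = 28.
Step 3: tau = (C - D)/(n(n-1)/2) = (14 - 14)/28 = 0.000000.
Step 4: Exact two-sided p-value (enumerate n! = 40320 permutations of y under H0): p = 1.000000.
Step 5: alpha = 0.1. fail to reject H0.

tau_b = 0.0000 (C=14, D=14), p = 1.000000, fail to reject H0.


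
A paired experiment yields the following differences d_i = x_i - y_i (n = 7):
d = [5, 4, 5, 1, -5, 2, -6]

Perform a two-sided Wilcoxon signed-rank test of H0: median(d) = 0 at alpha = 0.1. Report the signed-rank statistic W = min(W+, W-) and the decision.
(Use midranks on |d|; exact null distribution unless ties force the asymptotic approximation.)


Step 1: Drop any zero differences (none here) and take |d_i|.
|d| = [5, 4, 5, 1, 5, 2, 6]
Step 2: Midrank |d_i| (ties get averaged ranks).
ranks: |5|->5, |4|->3, |5|->5, |1|->1, |5|->5, |2|->2, |6|->7
Step 3: Attach original signs; sum ranks with positive sign and with negative sign.
W+ = 5 + 3 + 5 + 1 + 2 = 16
W- = 5 + 7 = 12
(Check: W+ + W- = 28 should equal n(n+1)/2 = 28.)
Step 4: Test statistic W = min(W+, W-) = 12.
Step 5: Ties in |d|, so use the tie-corrected normal approximation.
        E[W] = n(n+1)/4 = 7*8/4 = 14.
        Tie groups: |d|=5 (t=3); sum(t^3 - t) = 24.
        Var[W] = n(n+1)(2n+1)/24 - sum(t^3-t)/48 = 840/24 - 24/48 = 34.5.
        z = (W - E[W]) / sqrt(Var[W]) = (12 - 14) / 5.8737 = -0.3405.
        Two-sided p = 2*Phi(z) = 0.733478.
Step 6: alpha = 0.1. fail to reject H0.

W+ = 16, W- = 12, W = min = 12, p = 0.733478, fail to reject H0.


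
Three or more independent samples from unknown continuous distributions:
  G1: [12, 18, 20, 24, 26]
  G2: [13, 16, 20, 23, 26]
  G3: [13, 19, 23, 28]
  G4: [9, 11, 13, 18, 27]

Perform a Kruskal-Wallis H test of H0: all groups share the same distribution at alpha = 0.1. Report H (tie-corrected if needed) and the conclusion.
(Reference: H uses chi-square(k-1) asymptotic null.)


Step 1: Combine all N = 19 observations and assign midranks.
sorted (value, group, rank): (9,G4,1), (11,G4,2), (12,G1,3), (13,G2,5), (13,G3,5), (13,G4,5), (16,G2,7), (18,G1,8.5), (18,G4,8.5), (19,G3,10), (20,G1,11.5), (20,G2,11.5), (23,G2,13.5), (23,G3,13.5), (24,G1,15), (26,G1,16.5), (26,G2,16.5), (27,G4,18), (28,G3,19)
Step 2: Sum ranks within each group.
R_1 = 54.5 (n_1 = 5)
R_2 = 53.5 (n_2 = 5)
R_3 = 47.5 (n_3 = 4)
R_4 = 34.5 (n_4 = 5)
Step 3: H = 12/(N(N+1)) * sum(R_i^2/n_i) - 3(N+1)
     = 12/(19*20) * (54.5^2/5 + 53.5^2/5 + 47.5^2/4 + 34.5^2/5) - 3*20
     = 0.031579 * 1968.61 - 60
     = 2.166711.
Step 4: Ties present; correction factor C = 1 - 48/(19^3 - 19) = 0.992982. Corrected H = 2.166711 / 0.992982 = 2.182023.
Step 5: Under H0, H ~ chi^2(3); p-value = 0.535498.
Step 6: alpha = 0.1. fail to reject H0.

H = 2.1820, df = 3, p = 0.535498, fail to reject H0.


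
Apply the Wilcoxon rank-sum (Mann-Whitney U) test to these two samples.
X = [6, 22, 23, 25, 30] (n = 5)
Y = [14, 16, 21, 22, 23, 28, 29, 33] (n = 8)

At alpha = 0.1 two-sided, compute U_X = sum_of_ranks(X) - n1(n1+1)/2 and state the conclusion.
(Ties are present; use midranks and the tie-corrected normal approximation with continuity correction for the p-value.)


Step 1: Combine and sort all 13 observations; assign midranks.
sorted (value, group): (6,X), (14,Y), (16,Y), (21,Y), (22,X), (22,Y), (23,X), (23,Y), (25,X), (28,Y), (29,Y), (30,X), (33,Y)
ranks: 6->1, 14->2, 16->3, 21->4, 22->5.5, 22->5.5, 23->7.5, 23->7.5, 25->9, 28->10, 29->11, 30->12, 33->13
Step 2: Rank sum for X: R1 = 1 + 5.5 + 7.5 + 9 + 12 = 35.
Step 3: U_X = R1 - n1(n1+1)/2 = 35 - 5*6/2 = 35 - 15 = 20.
       U_Y = n1*n2 - U_X = 40 - 20 = 20.
Step 4: Ties are present, so use the tie-corrected normal approximation (with continuity correction) for the p-value.
Step 5: p-value = 1.000000; compare to alpha = 0.1. fail to reject H0.

U_X = 20, p = 1.000000, fail to reject H0 at alpha = 0.1.


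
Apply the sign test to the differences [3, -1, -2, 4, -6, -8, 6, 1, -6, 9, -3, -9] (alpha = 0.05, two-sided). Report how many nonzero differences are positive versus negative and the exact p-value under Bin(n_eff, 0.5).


Step 1: Discard zero differences. Original n = 12; n_eff = number of nonzero differences = 12.
Nonzero differences (with sign): +3, -1, -2, +4, -6, -8, +6, +1, -6, +9, -3, -9
Step 2: Count signs: positive = 5, negative = 7.
Step 3: Under H0: P(positive) = 0.5, so the number of positives S ~ Bin(12, 0.5).
Step 4: Two-sided exact p-value = sum of Bin(12,0.5) probabilities at or below the observed probability = 0.774414.
Step 5: alpha = 0.05. fail to reject H0.

n_eff = 12, pos = 5, neg = 7, p = 0.774414, fail to reject H0.


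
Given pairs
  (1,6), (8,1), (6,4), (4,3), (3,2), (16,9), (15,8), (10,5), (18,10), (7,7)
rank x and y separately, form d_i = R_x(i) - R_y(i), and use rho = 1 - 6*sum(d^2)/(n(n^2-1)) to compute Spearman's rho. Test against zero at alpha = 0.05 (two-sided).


Step 1: Rank x and y separately (midranks; no ties here).
rank(x): 1->1, 8->6, 6->4, 4->3, 3->2, 16->9, 15->8, 10->7, 18->10, 7->5
rank(y): 6->6, 1->1, 4->4, 3->3, 2->2, 9->9, 8->8, 5->5, 10->10, 7->7
Step 2: d_i = R_x(i) - R_y(i); compute d_i^2.
  (1-6)^2=25, (6-1)^2=25, (4-4)^2=0, (3-3)^2=0, (2-2)^2=0, (9-9)^2=0, (8-8)^2=0, (7-5)^2=4, (10-10)^2=0, (5-7)^2=4
sum(d^2) = 58.
Step 3: rho = 1 - 6*58 / (10*(10^2 - 1)) = 1 - 348/990 = 0.648485.
Step 4: Under H0, t = rho * sqrt((n-2)/(1-rho^2)) = 2.4095 ~ t(8).
Step 5: Two-sided p-value from the t-distribution with 8 df = 0.042540.
Step 6: alpha = 0.05. reject H0.

rho = 0.6485, p = 0.042540, reject H0 at alpha = 0.05.


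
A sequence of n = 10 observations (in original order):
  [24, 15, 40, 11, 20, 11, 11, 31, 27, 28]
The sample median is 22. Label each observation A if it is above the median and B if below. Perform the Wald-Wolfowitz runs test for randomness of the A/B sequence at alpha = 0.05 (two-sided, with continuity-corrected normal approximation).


Step 1: Compute median = 22; label A = above, B = below.
Labels in order: ABABBBBAAA  (n_A = 5, n_B = 5)
Step 2: Count runs R = 5.
Step 3: Under H0 (random ordering), E[R] = 2*n_A*n_B/(n_A+n_B) + 1 = 2*5*5/10 + 1 = 6.0000.
        Var[R] = 2*n_A*n_B*(2*n_A*n_B - n_A - n_B) / ((n_A+n_B)^2 * (n_A+n_B-1)) = 2000/900 = 2.2222.
        SD[R] = 1.4907.
Step 4: Continuity-corrected z = (R + 0.5 - E[R]) / SD[R] = (5 + 0.5 - 6.0000) / 1.4907 = -0.3354.
Step 5: Two-sided p-value via normal approximation = 2*(1 - Phi(|z|)) = 0.737316.
Step 6: alpha = 0.05. fail to reject H0.

R = 5, z = -0.3354, p = 0.737316, fail to reject H0.


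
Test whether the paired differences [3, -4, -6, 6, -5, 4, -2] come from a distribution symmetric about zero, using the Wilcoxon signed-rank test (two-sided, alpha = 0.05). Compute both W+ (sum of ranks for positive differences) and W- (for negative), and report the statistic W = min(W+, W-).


Step 1: Drop any zero differences (none here) and take |d_i|.
|d| = [3, 4, 6, 6, 5, 4, 2]
Step 2: Midrank |d_i| (ties get averaged ranks).
ranks: |3|->2, |4|->3.5, |6|->6.5, |6|->6.5, |5|->5, |4|->3.5, |2|->1
Step 3: Attach original signs; sum ranks with positive sign and with negative sign.
W+ = 2 + 6.5 + 3.5 = 12
W- = 3.5 + 6.5 + 5 + 1 = 16
(Check: W+ + W- = 28 should equal n(n+1)/2 = 28.)
Step 4: Test statistic W = min(W+, W-) = 12.
Step 5: Ties in |d|, so use the tie-corrected normal approximation.
        E[W] = n(n+1)/4 = 7*8/4 = 14.
        Tie groups: |d|=4 (t=2), |d|=6 (t=2); sum(t^3 - t) = 12.
        Var[W] = n(n+1)(2n+1)/24 - sum(t^3-t)/48 = 840/24 - 12/48 = 34.75.
        z = (W - E[W]) / sqrt(Var[W]) = (12 - 14) / 5.8949 = -0.3393.
        Two-sided p = 2*Phi(z) = 0.734402.
Step 6: alpha = 0.05. fail to reject H0.

W+ = 12, W- = 16, W = min = 12, p = 0.734402, fail to reject H0.


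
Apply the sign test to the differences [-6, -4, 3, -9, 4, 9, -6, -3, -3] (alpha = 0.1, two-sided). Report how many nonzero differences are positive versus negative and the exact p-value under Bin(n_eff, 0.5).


Step 1: Discard zero differences. Original n = 9; n_eff = number of nonzero differences = 9.
Nonzero differences (with sign): -6, -4, +3, -9, +4, +9, -6, -3, -3
Step 2: Count signs: positive = 3, negative = 6.
Step 3: Under H0: P(positive) = 0.5, so the number of positives S ~ Bin(9, 0.5).
Step 4: Two-sided exact p-value = sum of Bin(9,0.5) probabilities at or below the observed probability = 0.507812.
Step 5: alpha = 0.1. fail to reject H0.

n_eff = 9, pos = 3, neg = 6, p = 0.507812, fail to reject H0.


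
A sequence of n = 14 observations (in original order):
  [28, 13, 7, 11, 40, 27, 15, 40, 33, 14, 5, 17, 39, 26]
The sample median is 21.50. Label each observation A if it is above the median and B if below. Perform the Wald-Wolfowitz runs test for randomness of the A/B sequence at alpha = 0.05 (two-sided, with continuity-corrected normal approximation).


Step 1: Compute median = 21.50; label A = above, B = below.
Labels in order: ABBBAABAABBBAA  (n_A = 7, n_B = 7)
Step 2: Count runs R = 7.
Step 3: Under H0 (random ordering), E[R] = 2*n_A*n_B/(n_A+n_B) + 1 = 2*7*7/14 + 1 = 8.0000.
        Var[R] = 2*n_A*n_B*(2*n_A*n_B - n_A - n_B) / ((n_A+n_B)^2 * (n_A+n_B-1)) = 8232/2548 = 3.2308.
        SD[R] = 1.7974.
Step 4: Continuity-corrected z = (R + 0.5 - E[R]) / SD[R] = (7 + 0.5 - 8.0000) / 1.7974 = -0.2782.
Step 5: Two-sided p-value via normal approximation = 2*(1 - Phi(|z|)) = 0.780879.
Step 6: alpha = 0.05. fail to reject H0.

R = 7, z = -0.2782, p = 0.780879, fail to reject H0.


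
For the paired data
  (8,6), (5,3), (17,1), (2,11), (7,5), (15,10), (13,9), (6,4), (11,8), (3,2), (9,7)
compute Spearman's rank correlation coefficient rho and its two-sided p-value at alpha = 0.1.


Step 1: Rank x and y separately (midranks; no ties here).
rank(x): 8->6, 5->3, 17->11, 2->1, 7->5, 15->10, 13->9, 6->4, 11->8, 3->2, 9->7
rank(y): 6->6, 3->3, 1->1, 11->11, 5->5, 10->10, 9->9, 4->4, 8->8, 2->2, 7->7
Step 2: d_i = R_x(i) - R_y(i); compute d_i^2.
  (6-6)^2=0, (3-3)^2=0, (11-1)^2=100, (1-11)^2=100, (5-5)^2=0, (10-10)^2=0, (9-9)^2=0, (4-4)^2=0, (8-8)^2=0, (2-2)^2=0, (7-7)^2=0
sum(d^2) = 200.
Step 3: rho = 1 - 6*200 / (11*(11^2 - 1)) = 1 - 1200/1320 = 0.090909.
Step 4: Under H0, t = rho * sqrt((n-2)/(1-rho^2)) = 0.2739 ~ t(9).
Step 5: Two-sided p-value from the t-distribution with 9 df = 0.790373.
Step 6: alpha = 0.1. fail to reject H0.

rho = 0.0909, p = 0.790373, fail to reject H0 at alpha = 0.1.


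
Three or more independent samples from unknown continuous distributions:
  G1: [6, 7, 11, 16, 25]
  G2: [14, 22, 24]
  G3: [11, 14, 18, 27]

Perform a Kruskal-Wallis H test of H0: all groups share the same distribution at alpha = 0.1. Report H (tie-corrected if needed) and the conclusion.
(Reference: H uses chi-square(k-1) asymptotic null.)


Step 1: Combine all N = 12 observations and assign midranks.
sorted (value, group, rank): (6,G1,1), (7,G1,2), (11,G1,3.5), (11,G3,3.5), (14,G2,5.5), (14,G3,5.5), (16,G1,7), (18,G3,8), (22,G2,9), (24,G2,10), (25,G1,11), (27,G3,12)
Step 2: Sum ranks within each group.
R_1 = 24.5 (n_1 = 5)
R_2 = 24.5 (n_2 = 3)
R_3 = 29 (n_3 = 4)
Step 3: H = 12/(N(N+1)) * sum(R_i^2/n_i) - 3(N+1)
     = 12/(12*13) * (24.5^2/5 + 24.5^2/3 + 29^2/4) - 3*13
     = 0.076923 * 530.383 - 39
     = 1.798718.
Step 4: Ties present; correction factor C = 1 - 12/(12^3 - 12) = 0.993007. Corrected H = 1.798718 / 0.993007 = 1.811385.
Step 5: Under H0, H ~ chi^2(2); p-value = 0.404262.
Step 6: alpha = 0.1. fail to reject H0.

H = 1.8114, df = 2, p = 0.404262, fail to reject H0.


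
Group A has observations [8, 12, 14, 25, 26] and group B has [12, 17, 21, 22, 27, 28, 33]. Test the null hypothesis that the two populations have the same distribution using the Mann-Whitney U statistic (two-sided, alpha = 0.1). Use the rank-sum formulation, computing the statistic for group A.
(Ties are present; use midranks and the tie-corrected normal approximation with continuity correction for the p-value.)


Step 1: Combine and sort all 12 observations; assign midranks.
sorted (value, group): (8,X), (12,X), (12,Y), (14,X), (17,Y), (21,Y), (22,Y), (25,X), (26,X), (27,Y), (28,Y), (33,Y)
ranks: 8->1, 12->2.5, 12->2.5, 14->4, 17->5, 21->6, 22->7, 25->8, 26->9, 27->10, 28->11, 33->12
Step 2: Rank sum for X: R1 = 1 + 2.5 + 4 + 8 + 9 = 24.5.
Step 3: U_X = R1 - n1(n1+1)/2 = 24.5 - 5*6/2 = 24.5 - 15 = 9.5.
       U_Y = n1*n2 - U_X = 35 - 9.5 = 25.5.
Step 4: Ties are present, so use the tie-corrected normal approximation (with continuity correction) for the p-value.
Step 5: p-value = 0.222415; compare to alpha = 0.1. fail to reject H0.

U_X = 9.5, p = 0.222415, fail to reject H0 at alpha = 0.1.


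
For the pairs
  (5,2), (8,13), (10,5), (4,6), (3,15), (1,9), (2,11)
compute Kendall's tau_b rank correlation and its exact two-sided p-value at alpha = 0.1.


Step 1: Enumerate the 21 unordered pairs (i,j) with i<j and classify each by sign(x_j-x_i) * sign(y_j-y_i).
  (1,2):dx=+3,dy=+11->C; (1,3):dx=+5,dy=+3->C; (1,4):dx=-1,dy=+4->D; (1,5):dx=-2,dy=+13->D
  (1,6):dx=-4,dy=+7->D; (1,7):dx=-3,dy=+9->D; (2,3):dx=+2,dy=-8->D; (2,4):dx=-4,dy=-7->C
  (2,5):dx=-5,dy=+2->D; (2,6):dx=-7,dy=-4->C; (2,7):dx=-6,dy=-2->C; (3,4):dx=-6,dy=+1->D
  (3,5):dx=-7,dy=+10->D; (3,6):dx=-9,dy=+4->D; (3,7):dx=-8,dy=+6->D; (4,5):dx=-1,dy=+9->D
  (4,6):dx=-3,dy=+3->D; (4,7):dx=-2,dy=+5->D; (5,6):dx=-2,dy=-6->C; (5,7):dx=-1,dy=-4->C
  (6,7):dx=+1,dy=+2->C
Step 2: C = 8, D = 13, total pairs = 21.
Step 3: tau = (C - D)/(n(n-1)/2) = (8 - 13)/21 = -0.238095.
Step 4: Exact two-sided p-value (enumerate n! = 5040 permutations of y under H0): p = 0.561905.
Step 5: alpha = 0.1. fail to reject H0.

tau_b = -0.2381 (C=8, D=13), p = 0.561905, fail to reject H0.


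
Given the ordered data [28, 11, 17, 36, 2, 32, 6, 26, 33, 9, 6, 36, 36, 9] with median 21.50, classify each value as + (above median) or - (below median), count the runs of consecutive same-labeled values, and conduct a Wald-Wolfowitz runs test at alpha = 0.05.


Step 1: Compute median = 21.50; label A = above, B = below.
Labels in order: ABBABABAABBAAB  (n_A = 7, n_B = 7)
Step 2: Count runs R = 10.
Step 3: Under H0 (random ordering), E[R] = 2*n_A*n_B/(n_A+n_B) + 1 = 2*7*7/14 + 1 = 8.0000.
        Var[R] = 2*n_A*n_B*(2*n_A*n_B - n_A - n_B) / ((n_A+n_B)^2 * (n_A+n_B-1)) = 8232/2548 = 3.2308.
        SD[R] = 1.7974.
Step 4: Continuity-corrected z = (R - 0.5 - E[R]) / SD[R] = (10 - 0.5 - 8.0000) / 1.7974 = 0.8345.
Step 5: Two-sided p-value via normal approximation = 2*(1 - Phi(|z|)) = 0.403986.
Step 6: alpha = 0.05. fail to reject H0.

R = 10, z = 0.8345, p = 0.403986, fail to reject H0.


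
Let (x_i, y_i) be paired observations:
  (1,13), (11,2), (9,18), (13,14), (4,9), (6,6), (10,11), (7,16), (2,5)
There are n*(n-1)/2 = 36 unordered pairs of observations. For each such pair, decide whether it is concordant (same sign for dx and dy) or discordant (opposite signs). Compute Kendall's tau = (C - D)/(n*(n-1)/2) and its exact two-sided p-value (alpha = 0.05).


Step 1: Enumerate the 36 unordered pairs (i,j) with i<j and classify each by sign(x_j-x_i) * sign(y_j-y_i).
  (1,2):dx=+10,dy=-11->D; (1,3):dx=+8,dy=+5->C; (1,4):dx=+12,dy=+1->C; (1,5):dx=+3,dy=-4->D
  (1,6):dx=+5,dy=-7->D; (1,7):dx=+9,dy=-2->D; (1,8):dx=+6,dy=+3->C; (1,9):dx=+1,dy=-8->D
  (2,3):dx=-2,dy=+16->D; (2,4):dx=+2,dy=+12->C; (2,5):dx=-7,dy=+7->D; (2,6):dx=-5,dy=+4->D
  (2,7):dx=-1,dy=+9->D; (2,8):dx=-4,dy=+14->D; (2,9):dx=-9,dy=+3->D; (3,4):dx=+4,dy=-4->D
  (3,5):dx=-5,dy=-9->C; (3,6):dx=-3,dy=-12->C; (3,7):dx=+1,dy=-7->D; (3,8):dx=-2,dy=-2->C
  (3,9):dx=-7,dy=-13->C; (4,5):dx=-9,dy=-5->C; (4,6):dx=-7,dy=-8->C; (4,7):dx=-3,dy=-3->C
  (4,8):dx=-6,dy=+2->D; (4,9):dx=-11,dy=-9->C; (5,6):dx=+2,dy=-3->D; (5,7):dx=+6,dy=+2->C
  (5,8):dx=+3,dy=+7->C; (5,9):dx=-2,dy=-4->C; (6,7):dx=+4,dy=+5->C; (6,8):dx=+1,dy=+10->C
  (6,9):dx=-4,dy=-1->C; (7,8):dx=-3,dy=+5->D; (7,9):dx=-8,dy=-6->C; (8,9):dx=-5,dy=-11->C
Step 2: C = 20, D = 16, total pairs = 36.
Step 3: tau = (C - D)/(n(n-1)/2) = (20 - 16)/36 = 0.111111.
Step 4: Exact two-sided p-value (enumerate n! = 362880 permutations of y under H0): p = 0.761414.
Step 5: alpha = 0.05. fail to reject H0.

tau_b = 0.1111 (C=20, D=16), p = 0.761414, fail to reject H0.


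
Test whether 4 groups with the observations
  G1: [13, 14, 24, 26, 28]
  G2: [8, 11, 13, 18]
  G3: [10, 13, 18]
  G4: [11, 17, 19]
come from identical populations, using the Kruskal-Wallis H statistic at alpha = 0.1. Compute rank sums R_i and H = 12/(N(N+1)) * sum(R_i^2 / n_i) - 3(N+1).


Step 1: Combine all N = 15 observations and assign midranks.
sorted (value, group, rank): (8,G2,1), (10,G3,2), (11,G2,3.5), (11,G4,3.5), (13,G1,6), (13,G2,6), (13,G3,6), (14,G1,8), (17,G4,9), (18,G2,10.5), (18,G3,10.5), (19,G4,12), (24,G1,13), (26,G1,14), (28,G1,15)
Step 2: Sum ranks within each group.
R_1 = 56 (n_1 = 5)
R_2 = 21 (n_2 = 4)
R_3 = 18.5 (n_3 = 3)
R_4 = 24.5 (n_4 = 3)
Step 3: H = 12/(N(N+1)) * sum(R_i^2/n_i) - 3(N+1)
     = 12/(15*16) * (56^2/5 + 21^2/4 + 18.5^2/3 + 24.5^2/3) - 3*16
     = 0.050000 * 1051.62 - 48
     = 4.580833.
Step 4: Ties present; correction factor C = 1 - 36/(15^3 - 15) = 0.989286. Corrected H = 4.580833 / 0.989286 = 4.630445.
Step 5: Under H0, H ~ chi^2(3); p-value = 0.200946.
Step 6: alpha = 0.1. fail to reject H0.

H = 4.6304, df = 3, p = 0.200946, fail to reject H0.


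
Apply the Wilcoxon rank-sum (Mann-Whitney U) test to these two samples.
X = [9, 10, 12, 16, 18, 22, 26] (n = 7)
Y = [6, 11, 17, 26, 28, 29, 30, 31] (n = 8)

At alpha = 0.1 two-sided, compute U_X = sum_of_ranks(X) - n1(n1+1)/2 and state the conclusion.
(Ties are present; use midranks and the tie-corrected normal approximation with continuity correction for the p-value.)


Step 1: Combine and sort all 15 observations; assign midranks.
sorted (value, group): (6,Y), (9,X), (10,X), (11,Y), (12,X), (16,X), (17,Y), (18,X), (22,X), (26,X), (26,Y), (28,Y), (29,Y), (30,Y), (31,Y)
ranks: 6->1, 9->2, 10->3, 11->4, 12->5, 16->6, 17->7, 18->8, 22->9, 26->10.5, 26->10.5, 28->12, 29->13, 30->14, 31->15
Step 2: Rank sum for X: R1 = 2 + 3 + 5 + 6 + 8 + 9 + 10.5 = 43.5.
Step 3: U_X = R1 - n1(n1+1)/2 = 43.5 - 7*8/2 = 43.5 - 28 = 15.5.
       U_Y = n1*n2 - U_X = 56 - 15.5 = 40.5.
Step 4: Ties are present, so use the tie-corrected normal approximation (with continuity correction) for the p-value.
Step 5: p-value = 0.164537; compare to alpha = 0.1. fail to reject H0.

U_X = 15.5, p = 0.164537, fail to reject H0 at alpha = 0.1.


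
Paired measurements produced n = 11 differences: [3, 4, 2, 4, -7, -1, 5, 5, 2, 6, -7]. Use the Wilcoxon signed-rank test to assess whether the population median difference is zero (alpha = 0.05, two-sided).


Step 1: Drop any zero differences (none here) and take |d_i|.
|d| = [3, 4, 2, 4, 7, 1, 5, 5, 2, 6, 7]
Step 2: Midrank |d_i| (ties get averaged ranks).
ranks: |3|->4, |4|->5.5, |2|->2.5, |4|->5.5, |7|->10.5, |1|->1, |5|->7.5, |5|->7.5, |2|->2.5, |6|->9, |7|->10.5
Step 3: Attach original signs; sum ranks with positive sign and with negative sign.
W+ = 4 + 5.5 + 2.5 + 5.5 + 7.5 + 7.5 + 2.5 + 9 = 44
W- = 10.5 + 1 + 10.5 = 22
(Check: W+ + W- = 66 should equal n(n+1)/2 = 66.)
Step 4: Test statistic W = min(W+, W-) = 22.
Step 5: Ties in |d|, so use the tie-corrected normal approximation.
        E[W] = n(n+1)/4 = 11*12/4 = 33.
        Tie groups: |d|=2 (t=2), |d|=4 (t=2), |d|=5 (t=2), |d|=7 (t=2); sum(t^3 - t) = 24.
        Var[W] = n(n+1)(2n+1)/24 - sum(t^3-t)/48 = 3036/24 - 24/48 = 126.
        z = (W - E[W]) / sqrt(Var[W]) = (22 - 33) / 11.2250 = -0.9800.
        Two-sided p = 2*Phi(z) = 0.327107.
Step 6: alpha = 0.05. fail to reject H0.

W+ = 44, W- = 22, W = min = 22, p = 0.327107, fail to reject H0.


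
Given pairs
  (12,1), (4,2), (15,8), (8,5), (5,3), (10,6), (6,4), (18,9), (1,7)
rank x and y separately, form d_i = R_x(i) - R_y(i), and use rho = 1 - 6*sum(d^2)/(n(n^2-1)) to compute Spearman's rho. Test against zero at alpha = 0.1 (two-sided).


Step 1: Rank x and y separately (midranks; no ties here).
rank(x): 12->7, 4->2, 15->8, 8->5, 5->3, 10->6, 6->4, 18->9, 1->1
rank(y): 1->1, 2->2, 8->8, 5->5, 3->3, 6->6, 4->4, 9->9, 7->7
Step 2: d_i = R_x(i) - R_y(i); compute d_i^2.
  (7-1)^2=36, (2-2)^2=0, (8-8)^2=0, (5-5)^2=0, (3-3)^2=0, (6-6)^2=0, (4-4)^2=0, (9-9)^2=0, (1-7)^2=36
sum(d^2) = 72.
Step 3: rho = 1 - 6*72 / (9*(9^2 - 1)) = 1 - 432/720 = 0.400000.
Step 4: Under H0, t = rho * sqrt((n-2)/(1-rho^2)) = 1.1547 ~ t(7).
Step 5: Two-sided p-value from the t-distribution with 7 df = 0.286105.
Step 6: alpha = 0.1. fail to reject H0.

rho = 0.4000, p = 0.286105, fail to reject H0 at alpha = 0.1.


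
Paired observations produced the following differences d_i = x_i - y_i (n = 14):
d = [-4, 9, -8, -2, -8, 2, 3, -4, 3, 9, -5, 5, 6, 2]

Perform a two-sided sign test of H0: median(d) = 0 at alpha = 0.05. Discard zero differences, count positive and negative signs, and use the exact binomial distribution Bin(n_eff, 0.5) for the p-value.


Step 1: Discard zero differences. Original n = 14; n_eff = number of nonzero differences = 14.
Nonzero differences (with sign): -4, +9, -8, -2, -8, +2, +3, -4, +3, +9, -5, +5, +6, +2
Step 2: Count signs: positive = 8, negative = 6.
Step 3: Under H0: P(positive) = 0.5, so the number of positives S ~ Bin(14, 0.5).
Step 4: Two-sided exact p-value = sum of Bin(14,0.5) probabilities at or below the observed probability = 0.790527.
Step 5: alpha = 0.05. fail to reject H0.

n_eff = 14, pos = 8, neg = 6, p = 0.790527, fail to reject H0.


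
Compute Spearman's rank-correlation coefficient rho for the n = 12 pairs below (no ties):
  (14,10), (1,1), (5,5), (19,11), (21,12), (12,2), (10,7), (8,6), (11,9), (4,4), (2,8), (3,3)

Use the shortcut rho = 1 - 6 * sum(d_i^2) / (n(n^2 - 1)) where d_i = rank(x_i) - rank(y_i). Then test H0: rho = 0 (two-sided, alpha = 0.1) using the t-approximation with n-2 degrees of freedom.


Step 1: Rank x and y separately (midranks; no ties here).
rank(x): 14->10, 1->1, 5->5, 19->11, 21->12, 12->9, 10->7, 8->6, 11->8, 4->4, 2->2, 3->3
rank(y): 10->10, 1->1, 5->5, 11->11, 12->12, 2->2, 7->7, 6->6, 9->9, 4->4, 8->8, 3->3
Step 2: d_i = R_x(i) - R_y(i); compute d_i^2.
  (10-10)^2=0, (1-1)^2=0, (5-5)^2=0, (11-11)^2=0, (12-12)^2=0, (9-2)^2=49, (7-7)^2=0, (6-6)^2=0, (8-9)^2=1, (4-4)^2=0, (2-8)^2=36, (3-3)^2=0
sum(d^2) = 86.
Step 3: rho = 1 - 6*86 / (12*(12^2 - 1)) = 1 - 516/1716 = 0.699301.
Step 4: Under H0, t = rho * sqrt((n-2)/(1-rho^2)) = 3.0936 ~ t(10).
Step 5: Two-sided p-value from the t-distribution with 10 df = 0.011374.
Step 6: alpha = 0.1. reject H0.

rho = 0.6993, p = 0.011374, reject H0 at alpha = 0.1.


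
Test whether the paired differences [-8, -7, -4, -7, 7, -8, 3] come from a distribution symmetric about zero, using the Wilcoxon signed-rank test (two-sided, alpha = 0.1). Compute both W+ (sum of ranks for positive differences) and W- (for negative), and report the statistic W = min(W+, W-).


Step 1: Drop any zero differences (none here) and take |d_i|.
|d| = [8, 7, 4, 7, 7, 8, 3]
Step 2: Midrank |d_i| (ties get averaged ranks).
ranks: |8|->6.5, |7|->4, |4|->2, |7|->4, |7|->4, |8|->6.5, |3|->1
Step 3: Attach original signs; sum ranks with positive sign and with negative sign.
W+ = 4 + 1 = 5
W- = 6.5 + 4 + 2 + 4 + 6.5 = 23
(Check: W+ + W- = 28 should equal n(n+1)/2 = 28.)
Step 4: Test statistic W = min(W+, W-) = 5.
Step 5: Ties in |d|, so use the tie-corrected normal approximation.
        E[W] = n(n+1)/4 = 7*8/4 = 14.
        Tie groups: |d|=7 (t=3), |d|=8 (t=2); sum(t^3 - t) = 30.
        Var[W] = n(n+1)(2n+1)/24 - sum(t^3-t)/48 = 840/24 - 30/48 = 34.375.
        z = (W - E[W]) / sqrt(Var[W]) = (5 - 14) / 5.8630 = -1.5350.
        Two-sided p = 2*Phi(z) = 0.124773.
Step 6: alpha = 0.1. fail to reject H0.

W+ = 5, W- = 23, W = min = 5, p = 0.124773, fail to reject H0.


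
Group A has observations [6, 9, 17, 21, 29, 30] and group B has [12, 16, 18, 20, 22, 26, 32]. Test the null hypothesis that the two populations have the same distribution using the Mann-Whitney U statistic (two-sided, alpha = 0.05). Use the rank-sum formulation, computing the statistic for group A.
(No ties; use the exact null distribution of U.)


Step 1: Combine and sort all 13 observations; assign midranks.
sorted (value, group): (6,X), (9,X), (12,Y), (16,Y), (17,X), (18,Y), (20,Y), (21,X), (22,Y), (26,Y), (29,X), (30,X), (32,Y)
ranks: 6->1, 9->2, 12->3, 16->4, 17->5, 18->6, 20->7, 21->8, 22->9, 26->10, 29->11, 30->12, 32->13
Step 2: Rank sum for X: R1 = 1 + 2 + 5 + 8 + 11 + 12 = 39.
Step 3: U_X = R1 - n1(n1+1)/2 = 39 - 6*7/2 = 39 - 21 = 18.
       U_Y = n1*n2 - U_X = 42 - 18 = 24.
Step 4: No ties, so the exact null distribution of U (based on enumerating the C(13,6) = 1716 equally likely rank assignments) gives the two-sided p-value.
Step 5: p-value = 0.730769; compare to alpha = 0.05. fail to reject H0.

U_X = 18, p = 0.730769, fail to reject H0 at alpha = 0.05.


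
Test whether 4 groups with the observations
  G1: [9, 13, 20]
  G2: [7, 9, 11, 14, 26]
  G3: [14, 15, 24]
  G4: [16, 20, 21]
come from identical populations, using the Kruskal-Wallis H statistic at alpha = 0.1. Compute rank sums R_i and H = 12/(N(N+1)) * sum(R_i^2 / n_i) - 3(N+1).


Step 1: Combine all N = 14 observations and assign midranks.
sorted (value, group, rank): (7,G2,1), (9,G1,2.5), (9,G2,2.5), (11,G2,4), (13,G1,5), (14,G2,6.5), (14,G3,6.5), (15,G3,8), (16,G4,9), (20,G1,10.5), (20,G4,10.5), (21,G4,12), (24,G3,13), (26,G2,14)
Step 2: Sum ranks within each group.
R_1 = 18 (n_1 = 3)
R_2 = 28 (n_2 = 5)
R_3 = 27.5 (n_3 = 3)
R_4 = 31.5 (n_4 = 3)
Step 3: H = 12/(N(N+1)) * sum(R_i^2/n_i) - 3(N+1)
     = 12/(14*15) * (18^2/3 + 28^2/5 + 27.5^2/3 + 31.5^2/3) - 3*15
     = 0.057143 * 847.633 - 45
     = 3.436190.
Step 4: Ties present; correction factor C = 1 - 18/(14^3 - 14) = 0.993407. Corrected H = 3.436190 / 0.993407 = 3.458997.
Step 5: Under H0, H ~ chi^2(3); p-value = 0.326119.
Step 6: alpha = 0.1. fail to reject H0.

H = 3.4590, df = 3, p = 0.326119, fail to reject H0.


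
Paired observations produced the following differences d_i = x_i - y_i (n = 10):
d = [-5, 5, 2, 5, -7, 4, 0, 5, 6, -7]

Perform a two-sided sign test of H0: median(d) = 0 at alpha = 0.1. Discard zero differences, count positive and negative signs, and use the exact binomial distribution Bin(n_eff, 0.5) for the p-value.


Step 1: Discard zero differences. Original n = 10; n_eff = number of nonzero differences = 9.
Nonzero differences (with sign): -5, +5, +2, +5, -7, +4, +5, +6, -7
Step 2: Count signs: positive = 6, negative = 3.
Step 3: Under H0: P(positive) = 0.5, so the number of positives S ~ Bin(9, 0.5).
Step 4: Two-sided exact p-value = sum of Bin(9,0.5) probabilities at or below the observed probability = 0.507812.
Step 5: alpha = 0.1. fail to reject H0.

n_eff = 9, pos = 6, neg = 3, p = 0.507812, fail to reject H0.


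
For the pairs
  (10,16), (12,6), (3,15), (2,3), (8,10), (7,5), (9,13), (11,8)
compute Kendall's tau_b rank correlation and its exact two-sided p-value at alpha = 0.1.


Step 1: Enumerate the 28 unordered pairs (i,j) with i<j and classify each by sign(x_j-x_i) * sign(y_j-y_i).
  (1,2):dx=+2,dy=-10->D; (1,3):dx=-7,dy=-1->C; (1,4):dx=-8,dy=-13->C; (1,5):dx=-2,dy=-6->C
  (1,6):dx=-3,dy=-11->C; (1,7):dx=-1,dy=-3->C; (1,8):dx=+1,dy=-8->D; (2,3):dx=-9,dy=+9->D
  (2,4):dx=-10,dy=-3->C; (2,5):dx=-4,dy=+4->D; (2,6):dx=-5,dy=-1->C; (2,7):dx=-3,dy=+7->D
  (2,8):dx=-1,dy=+2->D; (3,4):dx=-1,dy=-12->C; (3,5):dx=+5,dy=-5->D; (3,6):dx=+4,dy=-10->D
  (3,7):dx=+6,dy=-2->D; (3,8):dx=+8,dy=-7->D; (4,5):dx=+6,dy=+7->C; (4,6):dx=+5,dy=+2->C
  (4,7):dx=+7,dy=+10->C; (4,8):dx=+9,dy=+5->C; (5,6):dx=-1,dy=-5->C; (5,7):dx=+1,dy=+3->C
  (5,8):dx=+3,dy=-2->D; (6,7):dx=+2,dy=+8->C; (6,8):dx=+4,dy=+3->C; (7,8):dx=+2,dy=-5->D
Step 2: C = 16, D = 12, total pairs = 28.
Step 3: tau = (C - D)/(n(n-1)/2) = (16 - 12)/28 = 0.142857.
Step 4: Exact two-sided p-value (enumerate n! = 40320 permutations of y under H0): p = 0.719544.
Step 5: alpha = 0.1. fail to reject H0.

tau_b = 0.1429 (C=16, D=12), p = 0.719544, fail to reject H0.


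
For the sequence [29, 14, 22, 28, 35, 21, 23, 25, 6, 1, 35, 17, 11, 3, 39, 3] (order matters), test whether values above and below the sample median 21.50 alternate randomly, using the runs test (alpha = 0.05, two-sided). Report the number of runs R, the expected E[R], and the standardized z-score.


Step 1: Compute median = 21.50; label A = above, B = below.
Labels in order: ABAAABAABBABBBAB  (n_A = 8, n_B = 8)
Step 2: Count runs R = 10.
Step 3: Under H0 (random ordering), E[R] = 2*n_A*n_B/(n_A+n_B) + 1 = 2*8*8/16 + 1 = 9.0000.
        Var[R] = 2*n_A*n_B*(2*n_A*n_B - n_A - n_B) / ((n_A+n_B)^2 * (n_A+n_B-1)) = 14336/3840 = 3.7333.
        SD[R] = 1.9322.
Step 4: Continuity-corrected z = (R - 0.5 - E[R]) / SD[R] = (10 - 0.5 - 9.0000) / 1.9322 = 0.2588.
Step 5: Two-sided p-value via normal approximation = 2*(1 - Phi(|z|)) = 0.795809.
Step 6: alpha = 0.05. fail to reject H0.

R = 10, z = 0.2588, p = 0.795809, fail to reject H0.


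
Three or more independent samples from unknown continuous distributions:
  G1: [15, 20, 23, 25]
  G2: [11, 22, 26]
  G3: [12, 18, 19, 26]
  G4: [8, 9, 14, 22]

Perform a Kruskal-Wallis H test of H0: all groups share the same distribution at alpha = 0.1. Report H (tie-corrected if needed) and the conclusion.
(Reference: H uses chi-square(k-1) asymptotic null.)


Step 1: Combine all N = 15 observations and assign midranks.
sorted (value, group, rank): (8,G4,1), (9,G4,2), (11,G2,3), (12,G3,4), (14,G4,5), (15,G1,6), (18,G3,7), (19,G3,8), (20,G1,9), (22,G2,10.5), (22,G4,10.5), (23,G1,12), (25,G1,13), (26,G2,14.5), (26,G3,14.5)
Step 2: Sum ranks within each group.
R_1 = 40 (n_1 = 4)
R_2 = 28 (n_2 = 3)
R_3 = 33.5 (n_3 = 4)
R_4 = 18.5 (n_4 = 4)
Step 3: H = 12/(N(N+1)) * sum(R_i^2/n_i) - 3(N+1)
     = 12/(15*16) * (40^2/4 + 28^2/3 + 33.5^2/4 + 18.5^2/4) - 3*16
     = 0.050000 * 1027.46 - 48
     = 3.372917.
Step 4: Ties present; correction factor C = 1 - 12/(15^3 - 15) = 0.996429. Corrected H = 3.372917 / 0.996429 = 3.385006.
Step 5: Under H0, H ~ chi^2(3); p-value = 0.335986.
Step 6: alpha = 0.1. fail to reject H0.

H = 3.3850, df = 3, p = 0.335986, fail to reject H0.


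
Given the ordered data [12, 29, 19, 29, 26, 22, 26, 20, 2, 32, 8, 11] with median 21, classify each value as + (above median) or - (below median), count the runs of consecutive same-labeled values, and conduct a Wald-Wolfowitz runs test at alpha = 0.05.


Step 1: Compute median = 21; label A = above, B = below.
Labels in order: BABAAAABBABB  (n_A = 6, n_B = 6)
Step 2: Count runs R = 7.
Step 3: Under H0 (random ordering), E[R] = 2*n_A*n_B/(n_A+n_B) + 1 = 2*6*6/12 + 1 = 7.0000.
        Var[R] = 2*n_A*n_B*(2*n_A*n_B - n_A - n_B) / ((n_A+n_B)^2 * (n_A+n_B-1)) = 4320/1584 = 2.7273.
        SD[R] = 1.6514.
Step 4: R = E[R], so z = 0 with no continuity correction.
Step 5: Two-sided p-value via normal approximation = 2*(1 - Phi(|z|)) = 1.000000.
Step 6: alpha = 0.05. fail to reject H0.

R = 7, z = 0.0000, p = 1.000000, fail to reject H0.


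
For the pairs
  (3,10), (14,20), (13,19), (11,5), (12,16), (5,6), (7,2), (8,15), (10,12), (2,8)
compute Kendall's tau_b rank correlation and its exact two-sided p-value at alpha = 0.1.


Step 1: Enumerate the 45 unordered pairs (i,j) with i<j and classify each by sign(x_j-x_i) * sign(y_j-y_i).
  (1,2):dx=+11,dy=+10->C; (1,3):dx=+10,dy=+9->C; (1,4):dx=+8,dy=-5->D; (1,5):dx=+9,dy=+6->C
  (1,6):dx=+2,dy=-4->D; (1,7):dx=+4,dy=-8->D; (1,8):dx=+5,dy=+5->C; (1,9):dx=+7,dy=+2->C
  (1,10):dx=-1,dy=-2->C; (2,3):dx=-1,dy=-1->C; (2,4):dx=-3,dy=-15->C; (2,5):dx=-2,dy=-4->C
  (2,6):dx=-9,dy=-14->C; (2,7):dx=-7,dy=-18->C; (2,8):dx=-6,dy=-5->C; (2,9):dx=-4,dy=-8->C
  (2,10):dx=-12,dy=-12->C; (3,4):dx=-2,dy=-14->C; (3,5):dx=-1,dy=-3->C; (3,6):dx=-8,dy=-13->C
  (3,7):dx=-6,dy=-17->C; (3,8):dx=-5,dy=-4->C; (3,9):dx=-3,dy=-7->C; (3,10):dx=-11,dy=-11->C
  (4,5):dx=+1,dy=+11->C; (4,6):dx=-6,dy=+1->D; (4,7):dx=-4,dy=-3->C; (4,8):dx=-3,dy=+10->D
  (4,9):dx=-1,dy=+7->D; (4,10):dx=-9,dy=+3->D; (5,6):dx=-7,dy=-10->C; (5,7):dx=-5,dy=-14->C
  (5,8):dx=-4,dy=-1->C; (5,9):dx=-2,dy=-4->C; (5,10):dx=-10,dy=-8->C; (6,7):dx=+2,dy=-4->D
  (6,8):dx=+3,dy=+9->C; (6,9):dx=+5,dy=+6->C; (6,10):dx=-3,dy=+2->D; (7,8):dx=+1,dy=+13->C
  (7,9):dx=+3,dy=+10->C; (7,10):dx=-5,dy=+6->D; (8,9):dx=+2,dy=-3->D; (8,10):dx=-6,dy=-7->C
  (9,10):dx=-8,dy=-4->C
Step 2: C = 34, D = 11, total pairs = 45.
Step 3: tau = (C - D)/(n(n-1)/2) = (34 - 11)/45 = 0.511111.
Step 4: Exact two-sided p-value (enumerate n! = 3628800 permutations of y under H0): p = 0.046623.
Step 5: alpha = 0.1. reject H0.

tau_b = 0.5111 (C=34, D=11), p = 0.046623, reject H0.


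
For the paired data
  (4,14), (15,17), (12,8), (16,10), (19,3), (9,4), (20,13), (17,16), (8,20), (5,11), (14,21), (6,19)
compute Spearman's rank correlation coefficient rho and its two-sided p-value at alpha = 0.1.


Step 1: Rank x and y separately (midranks; no ties here).
rank(x): 4->1, 15->8, 12->6, 16->9, 19->11, 9->5, 20->12, 17->10, 8->4, 5->2, 14->7, 6->3
rank(y): 14->7, 17->9, 8->3, 10->4, 3->1, 4->2, 13->6, 16->8, 20->11, 11->5, 21->12, 19->10
Step 2: d_i = R_x(i) - R_y(i); compute d_i^2.
  (1-7)^2=36, (8-9)^2=1, (6-3)^2=9, (9-4)^2=25, (11-1)^2=100, (5-2)^2=9, (12-6)^2=36, (10-8)^2=4, (4-11)^2=49, (2-5)^2=9, (7-12)^2=25, (3-10)^2=49
sum(d^2) = 352.
Step 3: rho = 1 - 6*352 / (12*(12^2 - 1)) = 1 - 2112/1716 = -0.230769.
Step 4: Under H0, t = rho * sqrt((n-2)/(1-rho^2)) = -0.7500 ~ t(10).
Step 5: Two-sided p-value from the t-distribution with 10 df = 0.470532.
Step 6: alpha = 0.1. fail to reject H0.

rho = -0.2308, p = 0.470532, fail to reject H0 at alpha = 0.1.
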